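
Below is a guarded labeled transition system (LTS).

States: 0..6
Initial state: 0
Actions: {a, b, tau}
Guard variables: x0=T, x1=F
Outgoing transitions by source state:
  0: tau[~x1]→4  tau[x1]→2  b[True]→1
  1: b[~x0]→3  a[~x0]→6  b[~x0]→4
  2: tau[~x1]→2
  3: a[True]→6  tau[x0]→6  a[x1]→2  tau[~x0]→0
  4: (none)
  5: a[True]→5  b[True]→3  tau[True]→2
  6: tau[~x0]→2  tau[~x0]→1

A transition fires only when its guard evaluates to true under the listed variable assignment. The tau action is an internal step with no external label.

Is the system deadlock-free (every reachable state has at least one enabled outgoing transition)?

Reachable = {0,1,4}
  0: b→1  tau→4  [deg 2]
  1: ∅  [deadlock]
  4: ∅  [deadlock]
trace reaching 1: b

Answer: DEADLOCK at state 1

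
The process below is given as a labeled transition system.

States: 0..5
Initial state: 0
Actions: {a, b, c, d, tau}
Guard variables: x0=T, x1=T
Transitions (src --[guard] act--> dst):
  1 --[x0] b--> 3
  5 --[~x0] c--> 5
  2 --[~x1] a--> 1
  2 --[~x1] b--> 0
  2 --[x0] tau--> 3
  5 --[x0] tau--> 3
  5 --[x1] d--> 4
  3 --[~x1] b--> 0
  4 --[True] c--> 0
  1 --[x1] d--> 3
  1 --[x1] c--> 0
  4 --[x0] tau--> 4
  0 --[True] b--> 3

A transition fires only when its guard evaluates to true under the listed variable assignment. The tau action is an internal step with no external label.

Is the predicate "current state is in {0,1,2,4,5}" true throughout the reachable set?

Answer: INVARIANT VIOLATED at state 3

Working:
Safe = {0,1,2,4,5}
Reach set: {0,3}
  0: safe
  3: outside
witness against invariant: b → 3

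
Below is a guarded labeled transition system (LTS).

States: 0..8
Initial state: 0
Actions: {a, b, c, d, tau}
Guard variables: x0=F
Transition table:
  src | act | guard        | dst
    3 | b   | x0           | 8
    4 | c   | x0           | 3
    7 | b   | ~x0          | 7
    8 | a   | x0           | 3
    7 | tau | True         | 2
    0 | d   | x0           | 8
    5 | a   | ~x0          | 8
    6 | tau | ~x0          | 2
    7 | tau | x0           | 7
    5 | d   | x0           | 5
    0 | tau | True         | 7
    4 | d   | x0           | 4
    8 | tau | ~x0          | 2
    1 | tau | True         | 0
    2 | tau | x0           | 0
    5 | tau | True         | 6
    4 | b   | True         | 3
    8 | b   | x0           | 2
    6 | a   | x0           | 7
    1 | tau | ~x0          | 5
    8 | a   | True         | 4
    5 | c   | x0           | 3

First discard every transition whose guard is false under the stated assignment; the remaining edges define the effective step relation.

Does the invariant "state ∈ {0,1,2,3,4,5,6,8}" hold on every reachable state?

Inv-set: {0,1,2,3,4,5,6,8}
Reachable = {0,2,7}
  0: ok
  2: ok
  7: VIOLATES
reach 7 via tau — violates

Answer: INVARIANT VIOLATED at state 7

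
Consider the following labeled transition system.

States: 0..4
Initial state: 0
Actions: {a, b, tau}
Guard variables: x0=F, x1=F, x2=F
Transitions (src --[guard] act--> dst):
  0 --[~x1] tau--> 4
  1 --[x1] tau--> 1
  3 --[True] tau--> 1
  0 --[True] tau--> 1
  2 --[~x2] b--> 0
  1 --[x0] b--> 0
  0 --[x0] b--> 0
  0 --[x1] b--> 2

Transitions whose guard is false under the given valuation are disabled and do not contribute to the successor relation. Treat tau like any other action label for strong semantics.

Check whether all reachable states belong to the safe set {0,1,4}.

Inv-set: {0,1,4}
Reach set: {0,1,4}
  0: ✓
  1: ✓
  4: ✓

Answer: INVARIANT HOLDS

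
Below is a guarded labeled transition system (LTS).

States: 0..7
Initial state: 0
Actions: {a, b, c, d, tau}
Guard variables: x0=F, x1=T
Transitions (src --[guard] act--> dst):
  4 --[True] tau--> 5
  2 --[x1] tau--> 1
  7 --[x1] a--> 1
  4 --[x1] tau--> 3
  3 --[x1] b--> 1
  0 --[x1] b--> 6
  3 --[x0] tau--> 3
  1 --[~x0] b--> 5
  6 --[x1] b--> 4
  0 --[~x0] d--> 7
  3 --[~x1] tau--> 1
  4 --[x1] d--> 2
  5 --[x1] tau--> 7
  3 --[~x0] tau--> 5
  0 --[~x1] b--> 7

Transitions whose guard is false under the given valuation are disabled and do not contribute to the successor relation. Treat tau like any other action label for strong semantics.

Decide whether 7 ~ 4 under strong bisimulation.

Refine partition for ~:
  π0 = {{0,1,2,3,4,5,6,7}}
  π1 = {{0},{1,6},{2,5},{3},{4},{7}}
  π2 = {{0},{1},{2},{3},{4},{5},{6},{7}}
8 equivalence class(es) (converged in 3)
class of 7: {7}; class of 4: {4}

Answer: NOT BISIMILAR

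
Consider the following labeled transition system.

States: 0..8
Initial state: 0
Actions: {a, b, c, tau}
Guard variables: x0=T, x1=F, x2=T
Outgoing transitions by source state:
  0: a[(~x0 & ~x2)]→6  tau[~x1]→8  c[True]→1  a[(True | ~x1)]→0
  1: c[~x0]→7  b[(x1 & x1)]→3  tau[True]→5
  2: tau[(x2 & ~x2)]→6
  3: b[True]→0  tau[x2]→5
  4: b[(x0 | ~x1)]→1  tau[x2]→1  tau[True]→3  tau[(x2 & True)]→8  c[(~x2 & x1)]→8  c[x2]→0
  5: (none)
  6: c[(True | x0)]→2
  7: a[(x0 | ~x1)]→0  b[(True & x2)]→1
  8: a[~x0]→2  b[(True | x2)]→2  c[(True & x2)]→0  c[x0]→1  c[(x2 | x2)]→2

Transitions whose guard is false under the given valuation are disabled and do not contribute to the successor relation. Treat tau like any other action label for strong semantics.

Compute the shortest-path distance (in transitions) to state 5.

BFS to 5:
  L0 = {0}
  L1 = {1,8}
  L2 = {2,5}
depth(5)=2, e.g. c·tau

Answer: 2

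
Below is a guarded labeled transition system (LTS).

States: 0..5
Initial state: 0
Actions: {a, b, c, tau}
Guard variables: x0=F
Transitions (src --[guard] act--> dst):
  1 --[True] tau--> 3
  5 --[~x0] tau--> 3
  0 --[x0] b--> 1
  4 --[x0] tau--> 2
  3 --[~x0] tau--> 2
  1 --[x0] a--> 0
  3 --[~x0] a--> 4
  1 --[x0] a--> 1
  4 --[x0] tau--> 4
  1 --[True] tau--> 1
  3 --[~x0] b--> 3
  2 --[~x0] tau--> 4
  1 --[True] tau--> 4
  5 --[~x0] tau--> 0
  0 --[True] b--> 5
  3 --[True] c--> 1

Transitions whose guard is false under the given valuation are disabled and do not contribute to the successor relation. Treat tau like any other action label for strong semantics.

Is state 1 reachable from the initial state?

Answer: REACHABLE

Trace:
Guard filter leaves 11 enabled edge(s).
L0 = {0}
L1 = {5}  now seen {0,5}
L2 = {3}  now seen {0,3,5}
L3 = {1,2,4}  now seen {0,1,2,3,4,5}
Reach set: {0,1,2,3,4,5}
Path to 1: b·tau·c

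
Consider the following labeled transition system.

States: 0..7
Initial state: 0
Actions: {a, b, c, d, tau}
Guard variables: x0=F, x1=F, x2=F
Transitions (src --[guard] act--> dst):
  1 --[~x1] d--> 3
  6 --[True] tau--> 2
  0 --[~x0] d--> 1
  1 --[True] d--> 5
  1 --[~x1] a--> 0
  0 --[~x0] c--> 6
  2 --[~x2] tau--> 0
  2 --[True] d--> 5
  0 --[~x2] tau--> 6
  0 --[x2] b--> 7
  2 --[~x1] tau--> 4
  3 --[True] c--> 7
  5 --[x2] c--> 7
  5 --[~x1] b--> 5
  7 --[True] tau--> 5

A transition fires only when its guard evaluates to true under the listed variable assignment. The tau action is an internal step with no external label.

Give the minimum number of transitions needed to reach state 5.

Answer: 2

Analysis:
Breadth-first toward 5:
  L0 = {0}
  L1 = {1,6}
  L2 = {2,3,5}
5 enters at depth 2; path d·d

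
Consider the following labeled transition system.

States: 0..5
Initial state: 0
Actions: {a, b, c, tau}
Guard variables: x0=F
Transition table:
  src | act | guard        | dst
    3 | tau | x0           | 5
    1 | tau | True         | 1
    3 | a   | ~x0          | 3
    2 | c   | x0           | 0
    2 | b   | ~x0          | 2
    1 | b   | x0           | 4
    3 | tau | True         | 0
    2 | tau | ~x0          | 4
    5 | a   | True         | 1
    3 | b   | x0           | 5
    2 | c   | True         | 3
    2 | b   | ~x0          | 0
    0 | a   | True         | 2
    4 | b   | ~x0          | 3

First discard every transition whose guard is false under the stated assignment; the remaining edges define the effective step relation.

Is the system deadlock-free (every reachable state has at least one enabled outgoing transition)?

R = {0,2,3,4}
  0: a→2  [1 out]
  2: b→0  b→2  c→3  tau→4  [4 out]
  3: a→3  tau→0  [2 out]
  4: b→3  [1 out]

Answer: DEADLOCK-FREE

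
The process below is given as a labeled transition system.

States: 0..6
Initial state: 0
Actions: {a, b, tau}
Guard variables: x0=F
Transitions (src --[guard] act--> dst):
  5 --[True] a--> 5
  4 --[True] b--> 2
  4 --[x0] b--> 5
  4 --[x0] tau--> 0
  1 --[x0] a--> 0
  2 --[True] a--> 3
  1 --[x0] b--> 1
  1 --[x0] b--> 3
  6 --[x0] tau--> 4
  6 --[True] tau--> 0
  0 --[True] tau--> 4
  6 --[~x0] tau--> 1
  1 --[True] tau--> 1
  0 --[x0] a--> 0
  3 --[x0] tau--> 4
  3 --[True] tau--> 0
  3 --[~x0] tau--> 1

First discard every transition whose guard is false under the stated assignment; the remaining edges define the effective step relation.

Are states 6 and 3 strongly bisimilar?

Answer: BISIMILAR

Trace:
Compute ~ classes (split until stable):
  P[0] = {{0,1,2,3,4,5,6}}
  P[1] = {{0,1,3,6},{2,5},{4}}
  P[2] = {{0},{1,3,6},{2},{4},{5}}
  P[3] = {{0},{1},{2},{3,6},{4},{5}}
stable after 4 split(s): 6 block(s)
[6]={3,6}  [3]={3,6}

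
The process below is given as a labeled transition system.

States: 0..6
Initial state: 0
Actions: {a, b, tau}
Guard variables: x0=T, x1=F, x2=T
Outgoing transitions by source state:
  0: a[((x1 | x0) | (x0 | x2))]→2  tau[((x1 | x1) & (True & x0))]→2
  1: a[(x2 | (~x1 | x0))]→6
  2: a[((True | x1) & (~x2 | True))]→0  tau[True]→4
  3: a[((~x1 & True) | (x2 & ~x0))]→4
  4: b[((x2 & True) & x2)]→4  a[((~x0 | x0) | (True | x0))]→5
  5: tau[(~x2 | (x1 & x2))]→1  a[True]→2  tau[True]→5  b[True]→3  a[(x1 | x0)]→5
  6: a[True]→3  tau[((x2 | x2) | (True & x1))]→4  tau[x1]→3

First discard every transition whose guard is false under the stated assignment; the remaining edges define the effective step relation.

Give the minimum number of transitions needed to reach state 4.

Layered search for 4:
  depth 0: {0}
  depth 1: {2}
  depth 2: {4}
depth(4)=2, e.g. a·tau

Answer: 2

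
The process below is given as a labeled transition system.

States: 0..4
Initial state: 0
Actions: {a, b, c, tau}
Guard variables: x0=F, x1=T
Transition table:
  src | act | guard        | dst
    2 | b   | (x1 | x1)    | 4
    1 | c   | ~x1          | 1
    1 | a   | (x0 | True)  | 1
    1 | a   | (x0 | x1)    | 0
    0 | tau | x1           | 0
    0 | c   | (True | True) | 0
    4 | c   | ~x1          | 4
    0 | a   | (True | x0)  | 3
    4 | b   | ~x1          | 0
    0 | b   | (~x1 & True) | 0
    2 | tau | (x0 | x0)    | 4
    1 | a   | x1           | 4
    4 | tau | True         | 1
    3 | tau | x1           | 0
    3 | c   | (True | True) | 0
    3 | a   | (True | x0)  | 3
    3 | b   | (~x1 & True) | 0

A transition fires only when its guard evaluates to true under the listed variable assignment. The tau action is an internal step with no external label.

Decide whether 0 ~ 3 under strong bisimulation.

Refine partition for ~:
  round 0: {{0,1,2,3,4}}
  round 1: {{0,3},{1},{2},{4}}
Fixed point at round 2; 4 class(es).
[0]={0,3}  [3]={0,3}

Answer: BISIMILAR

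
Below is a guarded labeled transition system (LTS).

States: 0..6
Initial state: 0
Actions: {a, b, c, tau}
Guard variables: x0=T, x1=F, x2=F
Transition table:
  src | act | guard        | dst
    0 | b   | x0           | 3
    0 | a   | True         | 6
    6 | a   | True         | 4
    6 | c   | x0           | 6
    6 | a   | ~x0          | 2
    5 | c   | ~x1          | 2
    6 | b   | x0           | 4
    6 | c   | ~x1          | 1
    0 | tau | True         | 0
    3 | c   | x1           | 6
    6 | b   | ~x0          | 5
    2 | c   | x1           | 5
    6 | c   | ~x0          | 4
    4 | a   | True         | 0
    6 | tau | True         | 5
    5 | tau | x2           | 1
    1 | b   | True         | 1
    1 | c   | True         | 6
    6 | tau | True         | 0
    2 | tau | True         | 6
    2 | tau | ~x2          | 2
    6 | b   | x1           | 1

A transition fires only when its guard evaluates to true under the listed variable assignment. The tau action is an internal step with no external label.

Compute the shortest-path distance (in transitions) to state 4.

Answer: 2

Analysis:
Breadth-first toward 4:
  Layer 0: {0}
  Layer 1: {3,6}
  Layer 2: {1,4,5}
4 enters at depth 2; path a·a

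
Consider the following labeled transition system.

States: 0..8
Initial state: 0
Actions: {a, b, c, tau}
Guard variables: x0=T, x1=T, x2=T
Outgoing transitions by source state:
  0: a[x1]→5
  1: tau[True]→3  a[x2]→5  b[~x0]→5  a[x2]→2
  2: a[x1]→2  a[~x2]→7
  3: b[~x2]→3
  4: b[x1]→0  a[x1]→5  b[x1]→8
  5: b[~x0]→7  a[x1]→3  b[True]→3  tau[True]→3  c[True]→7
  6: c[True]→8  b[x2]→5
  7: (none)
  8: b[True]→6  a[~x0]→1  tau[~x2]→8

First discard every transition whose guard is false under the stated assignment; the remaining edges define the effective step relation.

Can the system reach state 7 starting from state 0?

Answer: REACHABLE

Analysis:
After dropping false guards: 15 live edges.
depth 0: {0}
depth 1: {5}  total {0,5}
depth 2: {3,7}  total {0,3,5,7}
Reachable = {0,3,5,7}
witness 7: a·c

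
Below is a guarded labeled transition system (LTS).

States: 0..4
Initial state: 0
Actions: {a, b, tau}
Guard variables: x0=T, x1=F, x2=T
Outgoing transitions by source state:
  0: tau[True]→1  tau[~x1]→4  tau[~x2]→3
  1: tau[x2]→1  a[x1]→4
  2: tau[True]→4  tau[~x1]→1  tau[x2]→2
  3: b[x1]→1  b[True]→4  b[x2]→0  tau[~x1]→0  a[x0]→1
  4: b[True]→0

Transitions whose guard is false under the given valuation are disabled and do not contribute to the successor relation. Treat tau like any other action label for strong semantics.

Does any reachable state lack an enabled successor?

Answer: DEADLOCK-FREE

Working:
Reach set: {0,1,4}
  0: tau→1  tau→4  [deg 2]
  1: tau→1  [deg 1]
  4: b→0  [deg 1]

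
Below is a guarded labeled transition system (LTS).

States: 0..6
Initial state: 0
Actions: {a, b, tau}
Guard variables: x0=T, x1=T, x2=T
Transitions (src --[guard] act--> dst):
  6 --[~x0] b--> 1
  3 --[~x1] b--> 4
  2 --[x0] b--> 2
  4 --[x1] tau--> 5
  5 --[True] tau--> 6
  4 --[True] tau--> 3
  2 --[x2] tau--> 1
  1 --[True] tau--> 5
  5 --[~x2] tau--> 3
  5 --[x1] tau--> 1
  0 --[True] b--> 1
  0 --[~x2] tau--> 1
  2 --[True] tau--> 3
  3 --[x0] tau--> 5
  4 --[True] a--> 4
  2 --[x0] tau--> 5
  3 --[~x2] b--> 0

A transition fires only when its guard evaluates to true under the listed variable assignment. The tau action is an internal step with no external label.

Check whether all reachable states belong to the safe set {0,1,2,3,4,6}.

Answer: INVARIANT VIOLATED at state 5

Trace:
Inv-set: {0,1,2,3,4,6}
Reach set: {0,1,5,6}
  0: ok
  1: ok
  5: ✗ unsafe
  6: ok
counterexample path to 5: b·tau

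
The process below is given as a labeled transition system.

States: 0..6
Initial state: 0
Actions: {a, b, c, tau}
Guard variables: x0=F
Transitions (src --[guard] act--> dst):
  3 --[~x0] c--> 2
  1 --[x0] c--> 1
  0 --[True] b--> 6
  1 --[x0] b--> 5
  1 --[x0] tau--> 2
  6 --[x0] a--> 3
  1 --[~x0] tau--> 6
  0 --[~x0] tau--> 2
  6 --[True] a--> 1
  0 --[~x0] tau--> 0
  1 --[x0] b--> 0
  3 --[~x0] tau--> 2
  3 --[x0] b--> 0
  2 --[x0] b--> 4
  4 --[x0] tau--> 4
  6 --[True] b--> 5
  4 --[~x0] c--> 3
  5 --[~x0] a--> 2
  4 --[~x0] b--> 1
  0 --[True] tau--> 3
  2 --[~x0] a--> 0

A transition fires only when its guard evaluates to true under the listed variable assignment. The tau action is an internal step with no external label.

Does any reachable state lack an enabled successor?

R = {0,1,2,3,5,6}
  0: b→6  tau→0  tau→2  tau→3  [4 out]
  1: tau→6  [1 out]
  2: a→0  [1 out]
  3: c→2  tau→2  [2 out]
  5: a→2  [1 out]
  6: a→1  b→5  [2 out]

Answer: DEADLOCK-FREE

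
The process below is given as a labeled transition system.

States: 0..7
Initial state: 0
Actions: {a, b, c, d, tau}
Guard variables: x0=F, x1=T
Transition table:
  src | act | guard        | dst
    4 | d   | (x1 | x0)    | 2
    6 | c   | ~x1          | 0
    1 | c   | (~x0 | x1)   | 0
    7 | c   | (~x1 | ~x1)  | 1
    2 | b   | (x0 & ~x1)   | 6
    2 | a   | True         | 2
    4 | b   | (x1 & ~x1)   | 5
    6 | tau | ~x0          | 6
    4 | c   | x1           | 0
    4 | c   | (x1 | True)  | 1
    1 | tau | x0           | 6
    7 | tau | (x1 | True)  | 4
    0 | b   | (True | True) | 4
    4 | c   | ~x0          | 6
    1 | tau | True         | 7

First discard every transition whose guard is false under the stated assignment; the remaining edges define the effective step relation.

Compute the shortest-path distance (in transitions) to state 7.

Answer: 3

Trace:
Breadth-first toward 7:
  depth 0: {0}
  depth 1: {4}
  depth 2: {1,2,6}
  depth 3: {7}
7 enters at depth 3; path b·c·tau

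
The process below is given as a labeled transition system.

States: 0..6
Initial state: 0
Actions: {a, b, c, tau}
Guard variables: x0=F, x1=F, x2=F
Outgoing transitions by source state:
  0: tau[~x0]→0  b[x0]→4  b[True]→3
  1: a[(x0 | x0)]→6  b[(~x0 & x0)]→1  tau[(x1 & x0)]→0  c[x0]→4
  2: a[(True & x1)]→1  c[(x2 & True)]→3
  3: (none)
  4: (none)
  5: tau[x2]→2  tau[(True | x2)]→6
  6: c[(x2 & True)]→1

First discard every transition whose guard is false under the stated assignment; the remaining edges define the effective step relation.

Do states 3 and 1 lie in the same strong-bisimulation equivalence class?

Answer: BISIMILAR

Trace:
Bisimulation quotient by refinement:
  round 0: {{0,1,2,3,4,5,6}}
  round 1: {{0},{1,2,3,4,6},{5}}
stable after 2 split(s): 3 block(s)
[3]={1,2,3,4,6}  [1]={1,2,3,4,6}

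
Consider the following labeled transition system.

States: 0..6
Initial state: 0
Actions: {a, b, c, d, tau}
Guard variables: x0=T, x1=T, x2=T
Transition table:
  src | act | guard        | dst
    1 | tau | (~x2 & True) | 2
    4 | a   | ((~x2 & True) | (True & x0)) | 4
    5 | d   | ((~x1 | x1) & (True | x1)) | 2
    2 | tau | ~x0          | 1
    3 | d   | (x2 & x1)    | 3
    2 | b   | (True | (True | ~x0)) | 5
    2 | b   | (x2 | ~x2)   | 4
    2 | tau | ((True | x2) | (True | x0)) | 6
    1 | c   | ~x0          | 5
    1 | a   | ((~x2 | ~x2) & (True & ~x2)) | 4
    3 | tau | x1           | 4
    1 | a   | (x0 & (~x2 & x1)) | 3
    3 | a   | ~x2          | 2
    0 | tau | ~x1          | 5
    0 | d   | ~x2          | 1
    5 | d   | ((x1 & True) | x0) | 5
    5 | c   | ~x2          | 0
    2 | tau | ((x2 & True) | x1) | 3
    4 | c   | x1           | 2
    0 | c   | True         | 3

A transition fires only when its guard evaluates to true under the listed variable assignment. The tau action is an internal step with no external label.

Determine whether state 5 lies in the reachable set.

After dropping false guards: 11 live edges.
L0 = {0}
L1 = {3}  now seen {0,3}
L2 = {4}  now seen {0,3,4}
L3 = {2}  now seen {0,2,3,4}
L4 = {5,6}  now seen {0,2,3,4,5,6}
Reach set: {0,2,3,4,5,6}
witness 5: c·tau·c·b

Answer: REACHABLE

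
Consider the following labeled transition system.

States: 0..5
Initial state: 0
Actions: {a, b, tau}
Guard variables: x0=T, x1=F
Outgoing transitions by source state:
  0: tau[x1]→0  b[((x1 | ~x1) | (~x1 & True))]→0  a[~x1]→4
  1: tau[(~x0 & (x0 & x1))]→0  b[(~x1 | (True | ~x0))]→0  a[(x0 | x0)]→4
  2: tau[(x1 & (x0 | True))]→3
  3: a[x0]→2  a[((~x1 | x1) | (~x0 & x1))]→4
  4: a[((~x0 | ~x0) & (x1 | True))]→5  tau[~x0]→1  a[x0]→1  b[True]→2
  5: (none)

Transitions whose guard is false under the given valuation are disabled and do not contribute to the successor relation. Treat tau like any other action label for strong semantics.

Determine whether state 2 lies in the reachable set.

Guard filter leaves 8 enabled edge(s).
L0 = {0}
L1 = {4}  cumulative {0,4}
L2 = {1,2}  cumulative {0,1,2,4}
Reach set: {0,1,2,4}
Path to 2: a·b

Answer: REACHABLE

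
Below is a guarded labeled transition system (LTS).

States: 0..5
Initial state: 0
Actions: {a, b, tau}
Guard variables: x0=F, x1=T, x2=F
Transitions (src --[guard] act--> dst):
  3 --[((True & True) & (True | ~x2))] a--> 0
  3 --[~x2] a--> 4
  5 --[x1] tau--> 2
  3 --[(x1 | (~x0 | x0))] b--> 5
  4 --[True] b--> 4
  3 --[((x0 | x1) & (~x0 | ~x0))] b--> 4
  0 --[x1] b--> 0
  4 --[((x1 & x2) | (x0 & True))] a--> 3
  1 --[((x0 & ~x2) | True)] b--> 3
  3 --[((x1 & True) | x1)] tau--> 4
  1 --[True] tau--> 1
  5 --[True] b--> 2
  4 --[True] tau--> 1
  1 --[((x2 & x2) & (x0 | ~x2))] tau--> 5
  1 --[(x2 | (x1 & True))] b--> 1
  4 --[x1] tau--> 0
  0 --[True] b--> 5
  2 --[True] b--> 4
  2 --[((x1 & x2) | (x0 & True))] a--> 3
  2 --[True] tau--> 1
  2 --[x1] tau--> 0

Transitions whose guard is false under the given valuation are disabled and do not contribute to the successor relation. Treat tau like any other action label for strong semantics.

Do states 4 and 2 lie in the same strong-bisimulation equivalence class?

Refine partition for ~:
  π0 = {{0,1,2,3,4,5}}
  π1 = {{0},{1,2,4,5},{3}}
  π2 = {{0},{1},{2,4},{3},{5}}
5 equivalence class(es) (converged in 3)
4∈{2,4}, 2∈{2,4}

Answer: BISIMILAR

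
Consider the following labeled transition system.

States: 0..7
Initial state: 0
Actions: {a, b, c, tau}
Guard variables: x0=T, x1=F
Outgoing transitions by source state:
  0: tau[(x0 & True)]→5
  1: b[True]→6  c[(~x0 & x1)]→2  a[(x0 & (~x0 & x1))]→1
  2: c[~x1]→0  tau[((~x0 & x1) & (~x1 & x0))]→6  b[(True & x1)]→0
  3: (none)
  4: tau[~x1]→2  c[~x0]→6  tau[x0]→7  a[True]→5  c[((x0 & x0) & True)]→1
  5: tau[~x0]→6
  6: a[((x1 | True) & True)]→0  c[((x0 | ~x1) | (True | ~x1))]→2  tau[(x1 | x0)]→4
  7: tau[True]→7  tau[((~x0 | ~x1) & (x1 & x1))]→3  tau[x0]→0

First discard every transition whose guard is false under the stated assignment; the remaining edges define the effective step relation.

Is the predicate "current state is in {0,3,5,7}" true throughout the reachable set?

Answer: INVARIANT HOLDS

Analysis:
Allowed set {0,3,5,7}
R = {0,5}
  0: safe
  5: safe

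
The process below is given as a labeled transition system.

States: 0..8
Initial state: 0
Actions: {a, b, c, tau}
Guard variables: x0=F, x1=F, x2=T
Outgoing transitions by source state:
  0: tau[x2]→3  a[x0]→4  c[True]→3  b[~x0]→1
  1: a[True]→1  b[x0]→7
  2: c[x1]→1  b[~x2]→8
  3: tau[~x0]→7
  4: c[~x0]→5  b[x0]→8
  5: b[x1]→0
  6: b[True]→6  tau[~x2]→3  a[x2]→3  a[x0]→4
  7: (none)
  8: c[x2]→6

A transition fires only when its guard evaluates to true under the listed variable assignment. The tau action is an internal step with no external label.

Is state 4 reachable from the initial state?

Guard filter leaves 9 enabled edge(s).
depth 0: {0}
depth 1: {1,3}  cumulative {0,1,3}
depth 2: {7}  cumulative {0,1,3,7}
Reach set: {0,1,3,7}

Answer: UNREACHABLE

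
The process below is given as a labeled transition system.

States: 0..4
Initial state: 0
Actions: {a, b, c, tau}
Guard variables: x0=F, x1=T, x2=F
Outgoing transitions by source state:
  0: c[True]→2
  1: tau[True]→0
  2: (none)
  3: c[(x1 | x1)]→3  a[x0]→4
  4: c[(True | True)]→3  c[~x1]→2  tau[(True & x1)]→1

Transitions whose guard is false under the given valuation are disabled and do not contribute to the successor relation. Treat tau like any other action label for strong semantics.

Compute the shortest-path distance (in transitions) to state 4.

Answer: UNREACHABLE

Analysis:
BFS to 4:
  L0 = {0}
  L1 = {2}
4 never appears.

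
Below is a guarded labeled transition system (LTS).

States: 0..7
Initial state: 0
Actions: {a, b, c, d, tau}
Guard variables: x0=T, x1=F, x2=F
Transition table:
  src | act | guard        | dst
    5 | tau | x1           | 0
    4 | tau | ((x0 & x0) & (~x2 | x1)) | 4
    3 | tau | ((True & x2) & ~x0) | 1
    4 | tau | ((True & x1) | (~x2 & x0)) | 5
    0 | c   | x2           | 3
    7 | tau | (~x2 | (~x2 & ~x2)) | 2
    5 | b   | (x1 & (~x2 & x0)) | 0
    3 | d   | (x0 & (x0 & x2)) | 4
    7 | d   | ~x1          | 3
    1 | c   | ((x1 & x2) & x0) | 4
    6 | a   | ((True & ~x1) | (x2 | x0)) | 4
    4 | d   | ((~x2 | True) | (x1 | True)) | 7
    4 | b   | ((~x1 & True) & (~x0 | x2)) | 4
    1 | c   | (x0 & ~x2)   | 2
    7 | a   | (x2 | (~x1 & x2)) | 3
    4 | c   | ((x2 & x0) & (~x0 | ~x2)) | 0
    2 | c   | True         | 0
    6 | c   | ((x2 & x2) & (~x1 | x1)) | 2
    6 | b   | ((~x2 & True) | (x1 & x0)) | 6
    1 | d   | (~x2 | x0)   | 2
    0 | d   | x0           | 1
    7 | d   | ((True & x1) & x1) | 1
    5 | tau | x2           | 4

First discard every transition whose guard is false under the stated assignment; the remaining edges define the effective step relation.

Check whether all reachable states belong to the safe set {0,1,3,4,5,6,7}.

Safe = {0,1,3,4,5,6,7}
Reach set: {0,1,2}
  0: safe
  1: safe
  2: outside
reach 2 via d·c — violates

Answer: INVARIANT VIOLATED at state 2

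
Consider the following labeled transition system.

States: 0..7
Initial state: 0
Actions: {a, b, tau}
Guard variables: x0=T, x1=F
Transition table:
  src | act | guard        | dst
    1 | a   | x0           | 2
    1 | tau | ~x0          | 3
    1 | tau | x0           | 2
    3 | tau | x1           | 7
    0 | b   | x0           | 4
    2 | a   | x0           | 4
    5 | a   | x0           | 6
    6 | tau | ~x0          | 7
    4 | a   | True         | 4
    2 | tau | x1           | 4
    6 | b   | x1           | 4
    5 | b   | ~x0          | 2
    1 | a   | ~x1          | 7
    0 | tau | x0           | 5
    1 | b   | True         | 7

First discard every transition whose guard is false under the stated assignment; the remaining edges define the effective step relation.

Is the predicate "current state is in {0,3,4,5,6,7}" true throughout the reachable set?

Answer: INVARIANT HOLDS

Trace:
Allowed set {0,3,4,5,6,7}
Reachable = {0,4,5,6}
  0: safe
  4: safe
  5: safe
  6: safe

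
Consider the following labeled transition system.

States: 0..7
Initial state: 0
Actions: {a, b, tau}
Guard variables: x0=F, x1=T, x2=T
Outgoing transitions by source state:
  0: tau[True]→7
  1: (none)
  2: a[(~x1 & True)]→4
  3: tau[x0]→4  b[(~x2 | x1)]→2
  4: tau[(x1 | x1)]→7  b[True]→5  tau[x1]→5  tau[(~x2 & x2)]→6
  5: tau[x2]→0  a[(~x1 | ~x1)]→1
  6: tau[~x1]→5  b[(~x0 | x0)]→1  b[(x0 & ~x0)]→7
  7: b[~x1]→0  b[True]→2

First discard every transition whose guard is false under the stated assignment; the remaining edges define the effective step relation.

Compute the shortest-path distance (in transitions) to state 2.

Answer: 2

Working:
Layered search for 2:
  L0 = {0}
  L1 = {7}
  L2 = {2}
2 enters at depth 2; path tau·b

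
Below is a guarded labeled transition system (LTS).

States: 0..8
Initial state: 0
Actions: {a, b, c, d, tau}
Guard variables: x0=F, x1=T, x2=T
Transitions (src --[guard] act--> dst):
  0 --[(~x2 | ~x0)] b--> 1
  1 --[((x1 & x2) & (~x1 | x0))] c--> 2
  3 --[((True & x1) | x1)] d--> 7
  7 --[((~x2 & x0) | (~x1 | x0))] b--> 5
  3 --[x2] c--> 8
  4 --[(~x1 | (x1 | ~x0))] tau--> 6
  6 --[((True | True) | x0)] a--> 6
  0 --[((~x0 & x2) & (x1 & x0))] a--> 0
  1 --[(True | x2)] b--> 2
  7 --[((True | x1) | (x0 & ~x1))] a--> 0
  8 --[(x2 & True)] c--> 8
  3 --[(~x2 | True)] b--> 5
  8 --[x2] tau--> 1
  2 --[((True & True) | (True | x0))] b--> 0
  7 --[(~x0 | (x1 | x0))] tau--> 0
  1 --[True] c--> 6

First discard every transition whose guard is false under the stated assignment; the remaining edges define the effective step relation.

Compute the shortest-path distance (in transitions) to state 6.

Answer: 2

Trace:
BFS to 6:
  Layer 0: {0}
  Layer 1: {1}
  Layer 2: {2,6}
6 enters at depth 2; path b·c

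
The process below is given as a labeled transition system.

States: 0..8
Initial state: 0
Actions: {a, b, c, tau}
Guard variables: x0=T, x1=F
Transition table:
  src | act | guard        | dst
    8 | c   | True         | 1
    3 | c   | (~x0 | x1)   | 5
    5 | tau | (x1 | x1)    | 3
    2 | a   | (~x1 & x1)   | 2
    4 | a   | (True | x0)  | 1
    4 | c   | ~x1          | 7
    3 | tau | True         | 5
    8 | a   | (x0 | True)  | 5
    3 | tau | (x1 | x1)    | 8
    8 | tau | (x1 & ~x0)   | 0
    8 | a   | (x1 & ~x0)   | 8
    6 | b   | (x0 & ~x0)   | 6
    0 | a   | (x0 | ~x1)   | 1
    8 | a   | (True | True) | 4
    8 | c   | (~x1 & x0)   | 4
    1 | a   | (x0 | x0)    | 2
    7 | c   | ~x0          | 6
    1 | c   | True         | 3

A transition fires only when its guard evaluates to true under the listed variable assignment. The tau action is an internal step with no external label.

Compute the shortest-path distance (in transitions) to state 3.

Answer: 2

Trace:
Breadth-first toward 3:
  Layer 0: {0}
  Layer 1: {1}
  Layer 2: {2,3}
3 enters at depth 2; path a·c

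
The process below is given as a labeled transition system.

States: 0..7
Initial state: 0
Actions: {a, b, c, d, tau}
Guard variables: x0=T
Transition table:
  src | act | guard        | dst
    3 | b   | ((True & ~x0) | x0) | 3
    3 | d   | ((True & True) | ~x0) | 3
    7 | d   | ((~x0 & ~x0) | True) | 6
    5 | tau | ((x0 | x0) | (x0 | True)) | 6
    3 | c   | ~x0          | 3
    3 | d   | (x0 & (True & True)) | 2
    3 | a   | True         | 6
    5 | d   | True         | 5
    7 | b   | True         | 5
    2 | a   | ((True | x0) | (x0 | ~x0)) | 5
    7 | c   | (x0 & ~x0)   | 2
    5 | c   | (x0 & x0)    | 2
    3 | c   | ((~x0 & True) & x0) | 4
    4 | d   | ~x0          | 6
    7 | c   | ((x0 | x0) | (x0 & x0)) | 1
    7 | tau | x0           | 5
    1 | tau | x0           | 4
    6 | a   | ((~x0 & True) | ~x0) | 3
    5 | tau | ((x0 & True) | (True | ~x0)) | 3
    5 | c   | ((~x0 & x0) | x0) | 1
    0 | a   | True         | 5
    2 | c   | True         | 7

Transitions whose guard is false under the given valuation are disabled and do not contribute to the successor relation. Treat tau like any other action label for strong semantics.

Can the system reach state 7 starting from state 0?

Answer: REACHABLE

Working:
Guard filter leaves 17 enabled edge(s).
Layer 0: {0}
Layer 1: {5}  now seen {0,5}
Layer 2: {1,2,3,6}  now seen {0,1,2,3,5,6}
Layer 3: {4,7}  now seen {0,1,2,3,4,5,6,7}
Reach set: {0,1,2,3,4,5,6,7}
trace reaching 7: a·c·c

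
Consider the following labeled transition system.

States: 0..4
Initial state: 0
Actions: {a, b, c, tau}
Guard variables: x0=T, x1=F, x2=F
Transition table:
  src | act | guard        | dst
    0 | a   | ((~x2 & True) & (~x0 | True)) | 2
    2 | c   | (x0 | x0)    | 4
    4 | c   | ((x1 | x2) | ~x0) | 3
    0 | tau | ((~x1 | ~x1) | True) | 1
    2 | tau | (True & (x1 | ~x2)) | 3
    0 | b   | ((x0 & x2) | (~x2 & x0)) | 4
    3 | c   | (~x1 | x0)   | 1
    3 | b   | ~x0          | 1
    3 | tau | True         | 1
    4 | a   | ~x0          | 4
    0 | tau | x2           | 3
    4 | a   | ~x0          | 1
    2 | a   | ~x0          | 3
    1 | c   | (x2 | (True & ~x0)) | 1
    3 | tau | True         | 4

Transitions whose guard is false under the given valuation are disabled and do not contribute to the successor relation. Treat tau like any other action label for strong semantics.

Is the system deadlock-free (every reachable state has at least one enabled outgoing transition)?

R = {0,1,2,3,4}
  0: a→2  b→4  tau→1  [3 out]
  1: ∅  [STUCK]
  2: c→4  tau→3  [2 out]
  3: c→1  tau→1  tau→4  [3 out]
  4: ∅  [STUCK]
witness 1: tau

Answer: DEADLOCK at state 1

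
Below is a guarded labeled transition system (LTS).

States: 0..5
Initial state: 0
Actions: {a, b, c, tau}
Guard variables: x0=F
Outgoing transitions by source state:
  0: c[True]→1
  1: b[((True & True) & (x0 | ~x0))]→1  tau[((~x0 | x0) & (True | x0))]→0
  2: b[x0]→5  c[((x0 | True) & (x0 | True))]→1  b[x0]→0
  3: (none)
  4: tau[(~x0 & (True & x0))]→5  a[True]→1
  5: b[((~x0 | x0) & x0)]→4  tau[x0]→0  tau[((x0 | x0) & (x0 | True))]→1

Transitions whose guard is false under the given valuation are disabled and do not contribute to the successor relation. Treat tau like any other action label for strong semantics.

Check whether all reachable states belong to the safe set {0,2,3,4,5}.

Answer: INVARIANT VIOLATED at state 1

Trace:
Inv-set: {0,2,3,4,5}
Reach set: {0,1}
  0: ✓
  1: VIOLATES
reach 1 via c — violates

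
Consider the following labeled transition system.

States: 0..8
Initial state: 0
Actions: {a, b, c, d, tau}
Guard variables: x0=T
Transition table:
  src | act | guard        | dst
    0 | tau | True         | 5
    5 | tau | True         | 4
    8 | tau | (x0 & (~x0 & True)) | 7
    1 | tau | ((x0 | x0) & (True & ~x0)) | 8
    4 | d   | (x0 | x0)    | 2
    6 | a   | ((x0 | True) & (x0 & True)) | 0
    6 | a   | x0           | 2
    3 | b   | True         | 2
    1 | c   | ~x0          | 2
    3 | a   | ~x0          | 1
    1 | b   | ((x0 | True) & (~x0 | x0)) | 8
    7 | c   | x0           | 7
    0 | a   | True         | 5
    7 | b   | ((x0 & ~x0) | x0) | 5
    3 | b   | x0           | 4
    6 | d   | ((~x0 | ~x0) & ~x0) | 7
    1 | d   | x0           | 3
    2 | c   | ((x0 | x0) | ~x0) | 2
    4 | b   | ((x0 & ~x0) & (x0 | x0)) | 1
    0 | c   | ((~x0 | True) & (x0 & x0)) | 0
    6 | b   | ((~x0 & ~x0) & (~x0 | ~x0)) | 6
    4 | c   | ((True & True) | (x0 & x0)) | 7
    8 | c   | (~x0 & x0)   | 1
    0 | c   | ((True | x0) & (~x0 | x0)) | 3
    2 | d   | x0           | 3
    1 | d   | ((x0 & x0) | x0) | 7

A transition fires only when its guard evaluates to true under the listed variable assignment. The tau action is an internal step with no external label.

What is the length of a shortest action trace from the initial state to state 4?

Breadth-first toward 4:
  Layer 0: {0}
  Layer 1: {3,5}
  Layer 2: {2,4}
first hit 4 at d=2 via a·tau

Answer: 2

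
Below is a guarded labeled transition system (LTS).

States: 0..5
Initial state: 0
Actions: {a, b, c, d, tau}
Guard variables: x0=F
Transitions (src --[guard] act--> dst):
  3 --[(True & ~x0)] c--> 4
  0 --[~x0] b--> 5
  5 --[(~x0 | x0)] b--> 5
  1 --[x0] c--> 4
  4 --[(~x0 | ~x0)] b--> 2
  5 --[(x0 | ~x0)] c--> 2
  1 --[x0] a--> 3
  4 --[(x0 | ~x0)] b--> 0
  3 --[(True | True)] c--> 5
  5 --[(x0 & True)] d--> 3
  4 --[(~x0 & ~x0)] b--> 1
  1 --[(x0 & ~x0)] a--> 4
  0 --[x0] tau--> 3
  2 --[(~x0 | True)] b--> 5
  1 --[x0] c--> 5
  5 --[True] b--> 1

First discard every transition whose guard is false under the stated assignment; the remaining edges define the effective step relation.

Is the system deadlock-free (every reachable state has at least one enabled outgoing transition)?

Answer: DEADLOCK at state 1

Working:
Reach set: {0,1,2,5}
  0: b→5  [1 exit(s)]
  1: ∅  [STUCK]
  2: b→5  [1 exit(s)]
  5: b→1  b→5  c→2  [3 exit(s)]
Path to 1: b·b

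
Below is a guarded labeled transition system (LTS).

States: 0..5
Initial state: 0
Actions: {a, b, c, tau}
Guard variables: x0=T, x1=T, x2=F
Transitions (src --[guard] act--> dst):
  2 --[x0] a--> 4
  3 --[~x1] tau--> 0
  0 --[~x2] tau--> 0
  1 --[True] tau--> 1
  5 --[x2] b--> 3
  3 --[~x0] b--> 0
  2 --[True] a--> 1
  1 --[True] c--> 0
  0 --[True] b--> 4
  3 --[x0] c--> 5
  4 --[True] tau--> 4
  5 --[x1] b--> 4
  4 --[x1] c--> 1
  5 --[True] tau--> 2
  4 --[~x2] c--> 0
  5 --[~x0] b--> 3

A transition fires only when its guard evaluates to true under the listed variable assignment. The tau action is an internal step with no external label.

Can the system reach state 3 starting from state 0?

Answer: UNREACHABLE

Working:
12 transition(s) survive guard evaluation.
Layer 0: {0}
Layer 1: {4}  now seen {0,4}
Layer 2: {1}  now seen {0,1,4}
R = {0,1,4}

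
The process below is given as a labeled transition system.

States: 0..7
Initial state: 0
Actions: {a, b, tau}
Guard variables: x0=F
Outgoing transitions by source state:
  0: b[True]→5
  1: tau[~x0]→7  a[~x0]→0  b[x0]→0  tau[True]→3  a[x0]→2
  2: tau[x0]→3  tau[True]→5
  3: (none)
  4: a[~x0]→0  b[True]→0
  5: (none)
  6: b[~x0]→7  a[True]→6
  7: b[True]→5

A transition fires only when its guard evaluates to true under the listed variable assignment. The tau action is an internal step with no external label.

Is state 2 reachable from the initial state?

After dropping false guards: 10 live edges.
Layer 0: {0}
Layer 1: {5}  now seen {0,5}
R = {0,5}

Answer: UNREACHABLE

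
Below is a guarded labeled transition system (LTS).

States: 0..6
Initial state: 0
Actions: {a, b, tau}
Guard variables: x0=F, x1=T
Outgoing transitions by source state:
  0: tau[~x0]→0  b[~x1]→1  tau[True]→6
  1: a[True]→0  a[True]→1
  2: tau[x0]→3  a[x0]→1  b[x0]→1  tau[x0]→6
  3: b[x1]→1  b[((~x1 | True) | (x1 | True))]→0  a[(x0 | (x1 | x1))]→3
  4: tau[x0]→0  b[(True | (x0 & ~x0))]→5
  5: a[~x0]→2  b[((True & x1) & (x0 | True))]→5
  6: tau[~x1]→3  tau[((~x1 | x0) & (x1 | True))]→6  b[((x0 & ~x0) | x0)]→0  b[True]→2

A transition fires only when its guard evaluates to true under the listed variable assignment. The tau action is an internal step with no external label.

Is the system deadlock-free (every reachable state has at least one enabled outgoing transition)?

Answer: DEADLOCK at state 2

Working:
Reachable = {0,2,6}
  0: tau→0  tau→6  [2 exit(s)]
  2: ∅  [STUCK]
  6: b→2  [1 exit(s)]
trace reaching 2: tau·b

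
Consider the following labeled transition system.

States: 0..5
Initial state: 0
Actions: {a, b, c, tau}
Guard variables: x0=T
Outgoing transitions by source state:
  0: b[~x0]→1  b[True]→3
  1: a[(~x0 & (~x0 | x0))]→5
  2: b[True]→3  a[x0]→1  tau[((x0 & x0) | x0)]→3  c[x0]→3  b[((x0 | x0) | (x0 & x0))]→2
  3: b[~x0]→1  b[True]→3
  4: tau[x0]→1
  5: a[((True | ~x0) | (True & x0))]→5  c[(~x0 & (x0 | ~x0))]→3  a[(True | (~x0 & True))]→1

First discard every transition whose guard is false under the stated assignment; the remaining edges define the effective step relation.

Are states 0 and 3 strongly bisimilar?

Answer: BISIMILAR

Analysis:
Compute ~ classes (split until stable):
  π0 = {{0,1,2,3,4,5}}
  π1 = {{0,3},{1},{2},{4},{5}}
stable after 2 split(s): 5 block(s)
0∈{0,3}, 3∈{0,3}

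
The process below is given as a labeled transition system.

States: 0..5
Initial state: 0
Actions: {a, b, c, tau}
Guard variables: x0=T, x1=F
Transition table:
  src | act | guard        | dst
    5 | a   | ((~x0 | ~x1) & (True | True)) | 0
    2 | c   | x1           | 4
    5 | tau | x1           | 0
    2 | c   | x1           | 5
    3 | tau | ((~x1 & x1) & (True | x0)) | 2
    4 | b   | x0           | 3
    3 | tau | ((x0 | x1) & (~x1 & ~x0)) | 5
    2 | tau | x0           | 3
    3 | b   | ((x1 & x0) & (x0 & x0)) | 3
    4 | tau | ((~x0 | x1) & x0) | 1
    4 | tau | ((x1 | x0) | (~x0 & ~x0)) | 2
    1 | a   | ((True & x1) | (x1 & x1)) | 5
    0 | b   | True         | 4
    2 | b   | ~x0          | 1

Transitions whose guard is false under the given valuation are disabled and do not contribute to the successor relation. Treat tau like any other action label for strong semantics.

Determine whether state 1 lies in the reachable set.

After dropping false guards: 5 live edges.
Layer 0: {0}
Layer 1: {4}  total {0,4}
Layer 2: {2,3}  total {0,2,3,4}
R = {0,2,3,4}

Answer: UNREACHABLE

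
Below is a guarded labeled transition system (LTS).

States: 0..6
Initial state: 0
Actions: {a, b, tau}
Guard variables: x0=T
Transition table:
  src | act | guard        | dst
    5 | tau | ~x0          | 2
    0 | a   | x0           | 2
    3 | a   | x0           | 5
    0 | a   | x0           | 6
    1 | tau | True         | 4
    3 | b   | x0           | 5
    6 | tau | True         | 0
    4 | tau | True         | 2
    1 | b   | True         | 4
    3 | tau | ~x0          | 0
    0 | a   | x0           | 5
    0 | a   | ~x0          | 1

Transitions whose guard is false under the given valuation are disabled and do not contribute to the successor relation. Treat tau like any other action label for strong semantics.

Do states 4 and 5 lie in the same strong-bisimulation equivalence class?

Bisimulation quotient by refinement:
  π0 = {{0,1,2,3,4,5,6}}
  π1 = {{0},{1},{2,5},{3},{4,6}}
  π2 = {{0},{1},{2,5},{3},{4},{6}}
Fixed point at round 3; 6 class(es).
class of 4: {4}; class of 5: {2,5}

Answer: NOT BISIMILAR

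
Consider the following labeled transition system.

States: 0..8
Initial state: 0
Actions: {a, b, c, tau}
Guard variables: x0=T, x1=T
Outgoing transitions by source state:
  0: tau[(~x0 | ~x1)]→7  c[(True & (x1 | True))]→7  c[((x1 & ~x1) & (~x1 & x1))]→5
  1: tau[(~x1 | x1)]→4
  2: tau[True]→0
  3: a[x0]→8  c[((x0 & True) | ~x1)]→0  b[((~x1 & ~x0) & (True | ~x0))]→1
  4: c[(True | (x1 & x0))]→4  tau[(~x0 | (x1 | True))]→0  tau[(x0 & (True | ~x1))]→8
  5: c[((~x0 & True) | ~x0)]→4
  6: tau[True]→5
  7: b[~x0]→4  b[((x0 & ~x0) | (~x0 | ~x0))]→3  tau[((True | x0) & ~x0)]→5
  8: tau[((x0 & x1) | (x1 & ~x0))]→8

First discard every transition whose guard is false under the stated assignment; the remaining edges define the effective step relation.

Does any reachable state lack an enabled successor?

Answer: DEADLOCK at state 7

Working:
Reachable = {0,7}
  0: c→7  [1 out]
  7: ∅  [no exit]
Path to 7: c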